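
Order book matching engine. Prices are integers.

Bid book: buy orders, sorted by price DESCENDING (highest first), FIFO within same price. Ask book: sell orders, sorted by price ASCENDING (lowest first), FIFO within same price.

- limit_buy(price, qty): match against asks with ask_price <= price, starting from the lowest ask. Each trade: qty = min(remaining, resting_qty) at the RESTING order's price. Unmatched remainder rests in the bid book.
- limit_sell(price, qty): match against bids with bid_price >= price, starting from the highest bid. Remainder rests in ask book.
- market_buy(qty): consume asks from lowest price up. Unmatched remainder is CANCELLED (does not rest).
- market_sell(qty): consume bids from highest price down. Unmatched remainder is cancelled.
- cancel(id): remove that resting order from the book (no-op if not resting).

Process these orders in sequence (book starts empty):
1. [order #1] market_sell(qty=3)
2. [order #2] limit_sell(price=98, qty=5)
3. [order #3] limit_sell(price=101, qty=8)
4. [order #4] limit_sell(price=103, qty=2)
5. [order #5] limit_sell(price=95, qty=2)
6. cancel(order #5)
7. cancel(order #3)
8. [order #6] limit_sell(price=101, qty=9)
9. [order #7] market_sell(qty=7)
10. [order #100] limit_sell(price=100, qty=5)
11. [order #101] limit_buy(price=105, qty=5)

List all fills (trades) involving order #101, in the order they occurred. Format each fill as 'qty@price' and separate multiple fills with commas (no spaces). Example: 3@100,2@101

After op 1 [order #1] market_sell(qty=3): fills=none; bids=[-] asks=[-]
After op 2 [order #2] limit_sell(price=98, qty=5): fills=none; bids=[-] asks=[#2:5@98]
After op 3 [order #3] limit_sell(price=101, qty=8): fills=none; bids=[-] asks=[#2:5@98 #3:8@101]
After op 4 [order #4] limit_sell(price=103, qty=2): fills=none; bids=[-] asks=[#2:5@98 #3:8@101 #4:2@103]
After op 5 [order #5] limit_sell(price=95, qty=2): fills=none; bids=[-] asks=[#5:2@95 #2:5@98 #3:8@101 #4:2@103]
After op 6 cancel(order #5): fills=none; bids=[-] asks=[#2:5@98 #3:8@101 #4:2@103]
After op 7 cancel(order #3): fills=none; bids=[-] asks=[#2:5@98 #4:2@103]
After op 8 [order #6] limit_sell(price=101, qty=9): fills=none; bids=[-] asks=[#2:5@98 #6:9@101 #4:2@103]
After op 9 [order #7] market_sell(qty=7): fills=none; bids=[-] asks=[#2:5@98 #6:9@101 #4:2@103]
After op 10 [order #100] limit_sell(price=100, qty=5): fills=none; bids=[-] asks=[#2:5@98 #100:5@100 #6:9@101 #4:2@103]
After op 11 [order #101] limit_buy(price=105, qty=5): fills=#101x#2:5@98; bids=[-] asks=[#100:5@100 #6:9@101 #4:2@103]

Answer: 5@98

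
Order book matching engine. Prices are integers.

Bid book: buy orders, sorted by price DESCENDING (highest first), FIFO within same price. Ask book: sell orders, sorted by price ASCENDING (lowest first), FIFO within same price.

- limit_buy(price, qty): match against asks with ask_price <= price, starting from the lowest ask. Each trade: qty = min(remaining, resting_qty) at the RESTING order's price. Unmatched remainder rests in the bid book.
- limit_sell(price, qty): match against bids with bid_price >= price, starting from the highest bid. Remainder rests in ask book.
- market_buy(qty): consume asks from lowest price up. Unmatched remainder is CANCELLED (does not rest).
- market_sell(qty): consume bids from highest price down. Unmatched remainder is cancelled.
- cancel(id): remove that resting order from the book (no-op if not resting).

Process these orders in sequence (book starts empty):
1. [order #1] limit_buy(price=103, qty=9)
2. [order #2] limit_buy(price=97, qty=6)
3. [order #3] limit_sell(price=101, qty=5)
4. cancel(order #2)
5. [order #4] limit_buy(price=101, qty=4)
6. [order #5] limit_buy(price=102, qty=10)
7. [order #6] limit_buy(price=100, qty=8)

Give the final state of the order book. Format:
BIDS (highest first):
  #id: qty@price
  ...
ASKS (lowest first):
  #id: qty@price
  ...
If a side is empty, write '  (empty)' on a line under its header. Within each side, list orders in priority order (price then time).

After op 1 [order #1] limit_buy(price=103, qty=9): fills=none; bids=[#1:9@103] asks=[-]
After op 2 [order #2] limit_buy(price=97, qty=6): fills=none; bids=[#1:9@103 #2:6@97] asks=[-]
After op 3 [order #3] limit_sell(price=101, qty=5): fills=#1x#3:5@103; bids=[#1:4@103 #2:6@97] asks=[-]
After op 4 cancel(order #2): fills=none; bids=[#1:4@103] asks=[-]
After op 5 [order #4] limit_buy(price=101, qty=4): fills=none; bids=[#1:4@103 #4:4@101] asks=[-]
After op 6 [order #5] limit_buy(price=102, qty=10): fills=none; bids=[#1:4@103 #5:10@102 #4:4@101] asks=[-]
After op 7 [order #6] limit_buy(price=100, qty=8): fills=none; bids=[#1:4@103 #5:10@102 #4:4@101 #6:8@100] asks=[-]

Answer: BIDS (highest first):
  #1: 4@103
  #5: 10@102
  #4: 4@101
  #6: 8@100
ASKS (lowest first):
  (empty)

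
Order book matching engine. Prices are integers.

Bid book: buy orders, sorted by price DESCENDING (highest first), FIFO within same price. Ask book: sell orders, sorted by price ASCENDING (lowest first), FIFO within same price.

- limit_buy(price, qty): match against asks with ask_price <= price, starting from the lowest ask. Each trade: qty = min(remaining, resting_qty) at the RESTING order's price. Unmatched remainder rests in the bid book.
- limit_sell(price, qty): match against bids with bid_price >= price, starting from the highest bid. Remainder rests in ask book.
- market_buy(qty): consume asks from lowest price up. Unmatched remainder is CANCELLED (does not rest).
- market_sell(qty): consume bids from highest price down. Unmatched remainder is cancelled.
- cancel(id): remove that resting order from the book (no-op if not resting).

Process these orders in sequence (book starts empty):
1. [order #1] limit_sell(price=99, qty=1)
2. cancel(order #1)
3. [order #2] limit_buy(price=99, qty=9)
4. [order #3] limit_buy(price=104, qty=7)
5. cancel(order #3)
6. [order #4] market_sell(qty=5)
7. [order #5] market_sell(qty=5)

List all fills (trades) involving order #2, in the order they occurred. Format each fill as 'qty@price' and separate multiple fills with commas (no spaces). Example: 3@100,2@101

Answer: 5@99,4@99

Derivation:
After op 1 [order #1] limit_sell(price=99, qty=1): fills=none; bids=[-] asks=[#1:1@99]
After op 2 cancel(order #1): fills=none; bids=[-] asks=[-]
After op 3 [order #2] limit_buy(price=99, qty=9): fills=none; bids=[#2:9@99] asks=[-]
After op 4 [order #3] limit_buy(price=104, qty=7): fills=none; bids=[#3:7@104 #2:9@99] asks=[-]
After op 5 cancel(order #3): fills=none; bids=[#2:9@99] asks=[-]
After op 6 [order #4] market_sell(qty=5): fills=#2x#4:5@99; bids=[#2:4@99] asks=[-]
After op 7 [order #5] market_sell(qty=5): fills=#2x#5:4@99; bids=[-] asks=[-]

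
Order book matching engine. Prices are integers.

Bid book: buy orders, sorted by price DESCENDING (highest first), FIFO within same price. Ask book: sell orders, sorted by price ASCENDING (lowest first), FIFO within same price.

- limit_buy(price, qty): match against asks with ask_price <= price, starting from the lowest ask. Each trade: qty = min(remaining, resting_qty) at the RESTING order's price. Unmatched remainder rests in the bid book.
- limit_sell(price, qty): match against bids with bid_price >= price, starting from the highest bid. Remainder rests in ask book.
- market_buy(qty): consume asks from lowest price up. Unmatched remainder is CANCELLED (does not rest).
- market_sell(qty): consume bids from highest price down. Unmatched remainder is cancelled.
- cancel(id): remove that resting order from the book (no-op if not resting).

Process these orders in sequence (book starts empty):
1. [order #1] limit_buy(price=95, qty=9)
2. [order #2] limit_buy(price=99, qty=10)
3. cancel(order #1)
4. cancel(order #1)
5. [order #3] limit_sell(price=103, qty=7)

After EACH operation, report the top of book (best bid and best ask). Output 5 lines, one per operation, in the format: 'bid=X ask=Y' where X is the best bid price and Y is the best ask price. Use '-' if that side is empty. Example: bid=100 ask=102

After op 1 [order #1] limit_buy(price=95, qty=9): fills=none; bids=[#1:9@95] asks=[-]
After op 2 [order #2] limit_buy(price=99, qty=10): fills=none; bids=[#2:10@99 #1:9@95] asks=[-]
After op 3 cancel(order #1): fills=none; bids=[#2:10@99] asks=[-]
After op 4 cancel(order #1): fills=none; bids=[#2:10@99] asks=[-]
After op 5 [order #3] limit_sell(price=103, qty=7): fills=none; bids=[#2:10@99] asks=[#3:7@103]

Answer: bid=95 ask=-
bid=99 ask=-
bid=99 ask=-
bid=99 ask=-
bid=99 ask=103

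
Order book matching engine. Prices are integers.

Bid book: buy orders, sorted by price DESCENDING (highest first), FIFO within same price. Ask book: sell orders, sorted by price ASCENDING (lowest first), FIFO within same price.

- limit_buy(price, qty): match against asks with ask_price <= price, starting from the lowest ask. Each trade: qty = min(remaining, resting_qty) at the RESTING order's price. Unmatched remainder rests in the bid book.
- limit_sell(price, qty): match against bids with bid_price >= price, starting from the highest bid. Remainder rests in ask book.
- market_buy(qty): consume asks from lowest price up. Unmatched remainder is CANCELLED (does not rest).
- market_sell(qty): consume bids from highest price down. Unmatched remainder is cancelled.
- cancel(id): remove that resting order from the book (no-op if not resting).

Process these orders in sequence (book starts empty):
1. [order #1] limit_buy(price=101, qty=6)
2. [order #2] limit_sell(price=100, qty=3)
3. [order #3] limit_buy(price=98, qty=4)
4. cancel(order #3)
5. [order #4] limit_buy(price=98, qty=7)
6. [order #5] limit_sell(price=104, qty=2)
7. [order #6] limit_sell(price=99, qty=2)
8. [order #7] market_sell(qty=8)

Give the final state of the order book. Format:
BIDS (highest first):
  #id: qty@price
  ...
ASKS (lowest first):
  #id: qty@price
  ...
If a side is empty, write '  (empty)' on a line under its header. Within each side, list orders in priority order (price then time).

After op 1 [order #1] limit_buy(price=101, qty=6): fills=none; bids=[#1:6@101] asks=[-]
After op 2 [order #2] limit_sell(price=100, qty=3): fills=#1x#2:3@101; bids=[#1:3@101] asks=[-]
After op 3 [order #3] limit_buy(price=98, qty=4): fills=none; bids=[#1:3@101 #3:4@98] asks=[-]
After op 4 cancel(order #3): fills=none; bids=[#1:3@101] asks=[-]
After op 5 [order #4] limit_buy(price=98, qty=7): fills=none; bids=[#1:3@101 #4:7@98] asks=[-]
After op 6 [order #5] limit_sell(price=104, qty=2): fills=none; bids=[#1:3@101 #4:7@98] asks=[#5:2@104]
After op 7 [order #6] limit_sell(price=99, qty=2): fills=#1x#6:2@101; bids=[#1:1@101 #4:7@98] asks=[#5:2@104]
After op 8 [order #7] market_sell(qty=8): fills=#1x#7:1@101 #4x#7:7@98; bids=[-] asks=[#5:2@104]

Answer: BIDS (highest first):
  (empty)
ASKS (lowest first):
  #5: 2@104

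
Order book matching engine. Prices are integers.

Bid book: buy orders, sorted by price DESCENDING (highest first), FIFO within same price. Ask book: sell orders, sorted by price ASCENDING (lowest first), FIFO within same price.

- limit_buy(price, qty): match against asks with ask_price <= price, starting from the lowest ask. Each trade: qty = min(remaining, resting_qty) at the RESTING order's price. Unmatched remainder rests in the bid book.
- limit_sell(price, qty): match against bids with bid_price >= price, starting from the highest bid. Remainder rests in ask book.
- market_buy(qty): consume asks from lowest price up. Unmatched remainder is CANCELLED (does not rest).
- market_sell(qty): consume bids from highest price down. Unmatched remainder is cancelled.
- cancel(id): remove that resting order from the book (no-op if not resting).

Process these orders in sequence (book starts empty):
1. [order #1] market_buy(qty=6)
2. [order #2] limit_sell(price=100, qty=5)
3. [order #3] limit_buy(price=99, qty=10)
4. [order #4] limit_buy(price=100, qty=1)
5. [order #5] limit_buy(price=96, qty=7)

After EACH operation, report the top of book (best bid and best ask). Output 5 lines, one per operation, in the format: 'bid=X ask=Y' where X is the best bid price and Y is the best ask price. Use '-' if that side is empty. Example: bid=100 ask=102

After op 1 [order #1] market_buy(qty=6): fills=none; bids=[-] asks=[-]
After op 2 [order #2] limit_sell(price=100, qty=5): fills=none; bids=[-] asks=[#2:5@100]
After op 3 [order #3] limit_buy(price=99, qty=10): fills=none; bids=[#3:10@99] asks=[#2:5@100]
After op 4 [order #4] limit_buy(price=100, qty=1): fills=#4x#2:1@100; bids=[#3:10@99] asks=[#2:4@100]
After op 5 [order #5] limit_buy(price=96, qty=7): fills=none; bids=[#3:10@99 #5:7@96] asks=[#2:4@100]

Answer: bid=- ask=-
bid=- ask=100
bid=99 ask=100
bid=99 ask=100
bid=99 ask=100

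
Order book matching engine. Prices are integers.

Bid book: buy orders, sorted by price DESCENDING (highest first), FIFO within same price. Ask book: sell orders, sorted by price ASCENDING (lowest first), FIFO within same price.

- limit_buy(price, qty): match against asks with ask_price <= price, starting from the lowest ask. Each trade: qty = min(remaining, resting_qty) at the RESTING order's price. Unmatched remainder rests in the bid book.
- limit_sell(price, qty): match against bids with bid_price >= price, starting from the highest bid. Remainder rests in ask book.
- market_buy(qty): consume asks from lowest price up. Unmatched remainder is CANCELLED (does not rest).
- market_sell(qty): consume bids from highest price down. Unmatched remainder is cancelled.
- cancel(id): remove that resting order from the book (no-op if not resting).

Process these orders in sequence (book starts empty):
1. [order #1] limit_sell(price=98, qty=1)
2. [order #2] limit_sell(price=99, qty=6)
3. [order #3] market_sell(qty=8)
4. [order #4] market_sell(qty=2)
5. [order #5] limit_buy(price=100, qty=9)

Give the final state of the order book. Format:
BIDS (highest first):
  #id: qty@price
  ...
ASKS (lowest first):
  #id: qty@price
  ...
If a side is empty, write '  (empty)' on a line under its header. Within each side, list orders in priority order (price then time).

Answer: BIDS (highest first):
  #5: 2@100
ASKS (lowest first):
  (empty)

Derivation:
After op 1 [order #1] limit_sell(price=98, qty=1): fills=none; bids=[-] asks=[#1:1@98]
After op 2 [order #2] limit_sell(price=99, qty=6): fills=none; bids=[-] asks=[#1:1@98 #2:6@99]
After op 3 [order #3] market_sell(qty=8): fills=none; bids=[-] asks=[#1:1@98 #2:6@99]
After op 4 [order #4] market_sell(qty=2): fills=none; bids=[-] asks=[#1:1@98 #2:6@99]
After op 5 [order #5] limit_buy(price=100, qty=9): fills=#5x#1:1@98 #5x#2:6@99; bids=[#5:2@100] asks=[-]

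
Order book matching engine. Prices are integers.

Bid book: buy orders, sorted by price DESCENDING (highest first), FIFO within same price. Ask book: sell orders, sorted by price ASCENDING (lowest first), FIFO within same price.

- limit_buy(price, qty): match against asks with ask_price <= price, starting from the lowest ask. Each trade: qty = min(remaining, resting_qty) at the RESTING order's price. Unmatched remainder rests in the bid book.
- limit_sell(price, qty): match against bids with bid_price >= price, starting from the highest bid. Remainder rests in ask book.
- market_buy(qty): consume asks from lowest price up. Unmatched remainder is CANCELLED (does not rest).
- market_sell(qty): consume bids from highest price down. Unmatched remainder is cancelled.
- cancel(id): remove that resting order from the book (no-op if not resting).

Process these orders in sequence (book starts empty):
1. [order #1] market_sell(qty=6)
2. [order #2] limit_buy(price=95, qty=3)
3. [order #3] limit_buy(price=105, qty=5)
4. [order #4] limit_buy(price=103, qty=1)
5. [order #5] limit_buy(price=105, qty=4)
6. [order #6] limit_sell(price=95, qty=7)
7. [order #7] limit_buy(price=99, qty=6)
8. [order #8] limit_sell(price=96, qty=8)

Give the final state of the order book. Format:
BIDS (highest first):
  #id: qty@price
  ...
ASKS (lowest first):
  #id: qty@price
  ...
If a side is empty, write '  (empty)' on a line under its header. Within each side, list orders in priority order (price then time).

After op 1 [order #1] market_sell(qty=6): fills=none; bids=[-] asks=[-]
After op 2 [order #2] limit_buy(price=95, qty=3): fills=none; bids=[#2:3@95] asks=[-]
After op 3 [order #3] limit_buy(price=105, qty=5): fills=none; bids=[#3:5@105 #2:3@95] asks=[-]
After op 4 [order #4] limit_buy(price=103, qty=1): fills=none; bids=[#3:5@105 #4:1@103 #2:3@95] asks=[-]
After op 5 [order #5] limit_buy(price=105, qty=4): fills=none; bids=[#3:5@105 #5:4@105 #4:1@103 #2:3@95] asks=[-]
After op 6 [order #6] limit_sell(price=95, qty=7): fills=#3x#6:5@105 #5x#6:2@105; bids=[#5:2@105 #4:1@103 #2:3@95] asks=[-]
After op 7 [order #7] limit_buy(price=99, qty=6): fills=none; bids=[#5:2@105 #4:1@103 #7:6@99 #2:3@95] asks=[-]
After op 8 [order #8] limit_sell(price=96, qty=8): fills=#5x#8:2@105 #4x#8:1@103 #7x#8:5@99; bids=[#7:1@99 #2:3@95] asks=[-]

Answer: BIDS (highest first):
  #7: 1@99
  #2: 3@95
ASKS (lowest first):
  (empty)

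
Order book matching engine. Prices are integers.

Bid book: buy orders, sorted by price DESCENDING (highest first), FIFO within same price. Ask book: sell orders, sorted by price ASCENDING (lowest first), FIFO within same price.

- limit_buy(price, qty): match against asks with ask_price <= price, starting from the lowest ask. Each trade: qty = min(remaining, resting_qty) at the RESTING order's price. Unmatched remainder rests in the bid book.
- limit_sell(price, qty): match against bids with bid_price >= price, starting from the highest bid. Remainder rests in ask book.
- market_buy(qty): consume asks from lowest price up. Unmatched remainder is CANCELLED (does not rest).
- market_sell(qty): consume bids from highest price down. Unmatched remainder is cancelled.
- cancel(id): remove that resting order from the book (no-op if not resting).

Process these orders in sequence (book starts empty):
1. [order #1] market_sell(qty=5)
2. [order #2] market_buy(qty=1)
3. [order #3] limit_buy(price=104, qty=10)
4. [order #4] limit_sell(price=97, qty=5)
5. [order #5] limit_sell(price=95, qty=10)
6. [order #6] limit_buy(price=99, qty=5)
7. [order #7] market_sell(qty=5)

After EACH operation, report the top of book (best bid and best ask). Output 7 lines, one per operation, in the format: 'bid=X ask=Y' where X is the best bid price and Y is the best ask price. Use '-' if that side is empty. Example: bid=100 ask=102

Answer: bid=- ask=-
bid=- ask=-
bid=104 ask=-
bid=104 ask=-
bid=- ask=95
bid=- ask=-
bid=- ask=-

Derivation:
After op 1 [order #1] market_sell(qty=5): fills=none; bids=[-] asks=[-]
After op 2 [order #2] market_buy(qty=1): fills=none; bids=[-] asks=[-]
After op 3 [order #3] limit_buy(price=104, qty=10): fills=none; bids=[#3:10@104] asks=[-]
After op 4 [order #4] limit_sell(price=97, qty=5): fills=#3x#4:5@104; bids=[#3:5@104] asks=[-]
After op 5 [order #5] limit_sell(price=95, qty=10): fills=#3x#5:5@104; bids=[-] asks=[#5:5@95]
After op 6 [order #6] limit_buy(price=99, qty=5): fills=#6x#5:5@95; bids=[-] asks=[-]
After op 7 [order #7] market_sell(qty=5): fills=none; bids=[-] asks=[-]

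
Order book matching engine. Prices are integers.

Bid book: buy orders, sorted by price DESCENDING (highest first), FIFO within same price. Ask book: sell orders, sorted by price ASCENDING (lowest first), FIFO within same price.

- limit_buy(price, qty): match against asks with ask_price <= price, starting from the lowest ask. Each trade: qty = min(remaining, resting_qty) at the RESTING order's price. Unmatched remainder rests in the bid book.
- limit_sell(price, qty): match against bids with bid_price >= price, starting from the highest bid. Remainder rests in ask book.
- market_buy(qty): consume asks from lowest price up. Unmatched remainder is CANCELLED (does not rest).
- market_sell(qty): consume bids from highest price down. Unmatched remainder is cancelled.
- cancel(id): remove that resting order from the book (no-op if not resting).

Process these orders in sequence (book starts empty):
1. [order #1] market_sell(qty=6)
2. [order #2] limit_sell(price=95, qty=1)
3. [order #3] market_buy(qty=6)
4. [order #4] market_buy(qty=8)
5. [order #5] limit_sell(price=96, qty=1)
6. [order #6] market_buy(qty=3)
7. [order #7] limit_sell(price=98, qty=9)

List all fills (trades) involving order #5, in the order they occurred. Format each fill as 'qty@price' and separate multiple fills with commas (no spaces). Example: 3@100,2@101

Answer: 1@96

Derivation:
After op 1 [order #1] market_sell(qty=6): fills=none; bids=[-] asks=[-]
After op 2 [order #2] limit_sell(price=95, qty=1): fills=none; bids=[-] asks=[#2:1@95]
After op 3 [order #3] market_buy(qty=6): fills=#3x#2:1@95; bids=[-] asks=[-]
After op 4 [order #4] market_buy(qty=8): fills=none; bids=[-] asks=[-]
After op 5 [order #5] limit_sell(price=96, qty=1): fills=none; bids=[-] asks=[#5:1@96]
After op 6 [order #6] market_buy(qty=3): fills=#6x#5:1@96; bids=[-] asks=[-]
After op 7 [order #7] limit_sell(price=98, qty=9): fills=none; bids=[-] asks=[#7:9@98]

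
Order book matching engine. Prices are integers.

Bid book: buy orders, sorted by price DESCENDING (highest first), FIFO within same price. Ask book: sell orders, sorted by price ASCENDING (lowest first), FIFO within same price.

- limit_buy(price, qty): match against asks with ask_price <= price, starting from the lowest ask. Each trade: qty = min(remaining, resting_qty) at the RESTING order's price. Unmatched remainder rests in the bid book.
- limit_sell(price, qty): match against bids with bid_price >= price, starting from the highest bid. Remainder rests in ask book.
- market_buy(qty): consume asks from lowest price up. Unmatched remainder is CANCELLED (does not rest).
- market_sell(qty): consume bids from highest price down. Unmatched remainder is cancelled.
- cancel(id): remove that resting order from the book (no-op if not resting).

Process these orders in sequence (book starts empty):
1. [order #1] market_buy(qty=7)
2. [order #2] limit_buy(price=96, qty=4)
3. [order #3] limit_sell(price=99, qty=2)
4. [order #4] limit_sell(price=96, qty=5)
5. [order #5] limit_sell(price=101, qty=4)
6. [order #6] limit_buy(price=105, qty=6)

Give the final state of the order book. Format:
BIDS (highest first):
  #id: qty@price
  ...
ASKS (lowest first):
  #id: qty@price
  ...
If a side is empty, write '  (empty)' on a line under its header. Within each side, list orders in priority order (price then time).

Answer: BIDS (highest first):
  (empty)
ASKS (lowest first):
  #5: 1@101

Derivation:
After op 1 [order #1] market_buy(qty=7): fills=none; bids=[-] asks=[-]
After op 2 [order #2] limit_buy(price=96, qty=4): fills=none; bids=[#2:4@96] asks=[-]
After op 3 [order #3] limit_sell(price=99, qty=2): fills=none; bids=[#2:4@96] asks=[#3:2@99]
After op 4 [order #4] limit_sell(price=96, qty=5): fills=#2x#4:4@96; bids=[-] asks=[#4:1@96 #3:2@99]
After op 5 [order #5] limit_sell(price=101, qty=4): fills=none; bids=[-] asks=[#4:1@96 #3:2@99 #5:4@101]
After op 6 [order #6] limit_buy(price=105, qty=6): fills=#6x#4:1@96 #6x#3:2@99 #6x#5:3@101; bids=[-] asks=[#5:1@101]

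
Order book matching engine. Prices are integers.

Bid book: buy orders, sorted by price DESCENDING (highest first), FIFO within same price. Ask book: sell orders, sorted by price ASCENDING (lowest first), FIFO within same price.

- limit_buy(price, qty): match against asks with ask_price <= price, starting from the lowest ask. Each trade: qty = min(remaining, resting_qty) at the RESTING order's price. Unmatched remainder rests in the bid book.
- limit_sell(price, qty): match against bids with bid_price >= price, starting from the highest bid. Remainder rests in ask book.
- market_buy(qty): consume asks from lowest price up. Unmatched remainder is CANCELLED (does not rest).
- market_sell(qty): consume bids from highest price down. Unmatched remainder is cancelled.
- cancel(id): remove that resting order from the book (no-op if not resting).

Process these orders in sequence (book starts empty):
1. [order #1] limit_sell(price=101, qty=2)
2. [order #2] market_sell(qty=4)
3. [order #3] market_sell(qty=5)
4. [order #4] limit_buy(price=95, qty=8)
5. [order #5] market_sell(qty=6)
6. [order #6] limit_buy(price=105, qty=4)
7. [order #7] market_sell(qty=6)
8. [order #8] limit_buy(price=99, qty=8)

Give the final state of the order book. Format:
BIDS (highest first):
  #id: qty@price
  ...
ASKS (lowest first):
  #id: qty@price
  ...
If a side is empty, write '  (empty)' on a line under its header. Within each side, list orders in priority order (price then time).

After op 1 [order #1] limit_sell(price=101, qty=2): fills=none; bids=[-] asks=[#1:2@101]
After op 2 [order #2] market_sell(qty=4): fills=none; bids=[-] asks=[#1:2@101]
After op 3 [order #3] market_sell(qty=5): fills=none; bids=[-] asks=[#1:2@101]
After op 4 [order #4] limit_buy(price=95, qty=8): fills=none; bids=[#4:8@95] asks=[#1:2@101]
After op 5 [order #5] market_sell(qty=6): fills=#4x#5:6@95; bids=[#4:2@95] asks=[#1:2@101]
After op 6 [order #6] limit_buy(price=105, qty=4): fills=#6x#1:2@101; bids=[#6:2@105 #4:2@95] asks=[-]
After op 7 [order #7] market_sell(qty=6): fills=#6x#7:2@105 #4x#7:2@95; bids=[-] asks=[-]
After op 8 [order #8] limit_buy(price=99, qty=8): fills=none; bids=[#8:8@99] asks=[-]

Answer: BIDS (highest first):
  #8: 8@99
ASKS (lowest first):
  (empty)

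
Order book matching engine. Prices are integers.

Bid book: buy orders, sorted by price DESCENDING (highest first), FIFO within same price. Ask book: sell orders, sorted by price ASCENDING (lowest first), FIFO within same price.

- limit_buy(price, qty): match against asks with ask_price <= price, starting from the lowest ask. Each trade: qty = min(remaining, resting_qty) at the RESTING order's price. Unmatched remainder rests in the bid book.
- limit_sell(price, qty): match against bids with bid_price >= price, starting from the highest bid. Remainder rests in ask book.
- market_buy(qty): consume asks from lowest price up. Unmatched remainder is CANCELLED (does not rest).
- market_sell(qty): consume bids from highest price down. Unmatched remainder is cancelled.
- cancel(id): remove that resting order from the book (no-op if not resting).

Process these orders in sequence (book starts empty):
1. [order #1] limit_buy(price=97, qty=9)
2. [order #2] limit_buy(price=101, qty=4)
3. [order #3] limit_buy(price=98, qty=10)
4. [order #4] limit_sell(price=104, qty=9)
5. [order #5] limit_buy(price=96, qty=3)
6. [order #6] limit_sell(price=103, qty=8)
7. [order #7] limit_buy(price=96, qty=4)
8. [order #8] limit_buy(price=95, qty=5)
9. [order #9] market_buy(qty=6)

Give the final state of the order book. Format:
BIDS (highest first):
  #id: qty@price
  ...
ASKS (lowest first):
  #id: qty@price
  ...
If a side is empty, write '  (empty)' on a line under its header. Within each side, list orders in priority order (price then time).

After op 1 [order #1] limit_buy(price=97, qty=9): fills=none; bids=[#1:9@97] asks=[-]
After op 2 [order #2] limit_buy(price=101, qty=4): fills=none; bids=[#2:4@101 #1:9@97] asks=[-]
After op 3 [order #3] limit_buy(price=98, qty=10): fills=none; bids=[#2:4@101 #3:10@98 #1:9@97] asks=[-]
After op 4 [order #4] limit_sell(price=104, qty=9): fills=none; bids=[#2:4@101 #3:10@98 #1:9@97] asks=[#4:9@104]
After op 5 [order #5] limit_buy(price=96, qty=3): fills=none; bids=[#2:4@101 #3:10@98 #1:9@97 #5:3@96] asks=[#4:9@104]
After op 6 [order #6] limit_sell(price=103, qty=8): fills=none; bids=[#2:4@101 #3:10@98 #1:9@97 #5:3@96] asks=[#6:8@103 #4:9@104]
After op 7 [order #7] limit_buy(price=96, qty=4): fills=none; bids=[#2:4@101 #3:10@98 #1:9@97 #5:3@96 #7:4@96] asks=[#6:8@103 #4:9@104]
After op 8 [order #8] limit_buy(price=95, qty=5): fills=none; bids=[#2:4@101 #3:10@98 #1:9@97 #5:3@96 #7:4@96 #8:5@95] asks=[#6:8@103 #4:9@104]
After op 9 [order #9] market_buy(qty=6): fills=#9x#6:6@103; bids=[#2:4@101 #3:10@98 #1:9@97 #5:3@96 #7:4@96 #8:5@95] asks=[#6:2@103 #4:9@104]

Answer: BIDS (highest first):
  #2: 4@101
  #3: 10@98
  #1: 9@97
  #5: 3@96
  #7: 4@96
  #8: 5@95
ASKS (lowest first):
  #6: 2@103
  #4: 9@104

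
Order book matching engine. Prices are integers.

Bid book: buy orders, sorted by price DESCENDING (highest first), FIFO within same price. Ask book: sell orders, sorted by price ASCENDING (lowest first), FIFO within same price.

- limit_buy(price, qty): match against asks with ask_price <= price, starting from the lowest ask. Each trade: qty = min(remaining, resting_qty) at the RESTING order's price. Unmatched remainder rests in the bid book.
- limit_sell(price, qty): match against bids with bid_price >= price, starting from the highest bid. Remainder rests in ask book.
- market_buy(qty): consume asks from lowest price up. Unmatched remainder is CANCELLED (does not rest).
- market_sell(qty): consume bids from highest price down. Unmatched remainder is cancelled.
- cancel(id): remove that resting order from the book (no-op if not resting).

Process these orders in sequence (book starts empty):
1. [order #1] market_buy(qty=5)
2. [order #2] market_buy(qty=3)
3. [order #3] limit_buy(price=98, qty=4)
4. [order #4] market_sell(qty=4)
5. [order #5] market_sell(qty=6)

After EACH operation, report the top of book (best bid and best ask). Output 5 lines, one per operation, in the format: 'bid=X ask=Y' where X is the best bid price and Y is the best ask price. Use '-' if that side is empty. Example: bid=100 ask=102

After op 1 [order #1] market_buy(qty=5): fills=none; bids=[-] asks=[-]
After op 2 [order #2] market_buy(qty=3): fills=none; bids=[-] asks=[-]
After op 3 [order #3] limit_buy(price=98, qty=4): fills=none; bids=[#3:4@98] asks=[-]
After op 4 [order #4] market_sell(qty=4): fills=#3x#4:4@98; bids=[-] asks=[-]
After op 5 [order #5] market_sell(qty=6): fills=none; bids=[-] asks=[-]

Answer: bid=- ask=-
bid=- ask=-
bid=98 ask=-
bid=- ask=-
bid=- ask=-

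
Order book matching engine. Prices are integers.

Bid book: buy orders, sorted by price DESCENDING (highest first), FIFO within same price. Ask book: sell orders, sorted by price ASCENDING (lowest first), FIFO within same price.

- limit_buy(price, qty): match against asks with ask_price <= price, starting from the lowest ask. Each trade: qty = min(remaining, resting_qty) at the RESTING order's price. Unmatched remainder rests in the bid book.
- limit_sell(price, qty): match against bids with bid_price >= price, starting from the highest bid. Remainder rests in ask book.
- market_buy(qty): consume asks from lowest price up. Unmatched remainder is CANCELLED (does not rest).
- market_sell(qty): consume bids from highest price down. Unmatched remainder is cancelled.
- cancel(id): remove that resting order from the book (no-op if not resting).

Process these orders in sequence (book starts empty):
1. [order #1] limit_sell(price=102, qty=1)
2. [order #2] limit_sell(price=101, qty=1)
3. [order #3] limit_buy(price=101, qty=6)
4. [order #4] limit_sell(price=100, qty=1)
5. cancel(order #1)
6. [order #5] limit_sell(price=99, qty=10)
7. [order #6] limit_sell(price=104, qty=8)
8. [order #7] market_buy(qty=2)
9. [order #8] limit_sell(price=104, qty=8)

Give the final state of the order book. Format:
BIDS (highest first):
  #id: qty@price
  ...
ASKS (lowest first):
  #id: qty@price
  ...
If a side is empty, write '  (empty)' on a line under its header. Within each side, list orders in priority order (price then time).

Answer: BIDS (highest first):
  (empty)
ASKS (lowest first):
  #5: 4@99
  #6: 8@104
  #8: 8@104

Derivation:
After op 1 [order #1] limit_sell(price=102, qty=1): fills=none; bids=[-] asks=[#1:1@102]
After op 2 [order #2] limit_sell(price=101, qty=1): fills=none; bids=[-] asks=[#2:1@101 #1:1@102]
After op 3 [order #3] limit_buy(price=101, qty=6): fills=#3x#2:1@101; bids=[#3:5@101] asks=[#1:1@102]
After op 4 [order #4] limit_sell(price=100, qty=1): fills=#3x#4:1@101; bids=[#3:4@101] asks=[#1:1@102]
After op 5 cancel(order #1): fills=none; bids=[#3:4@101] asks=[-]
After op 6 [order #5] limit_sell(price=99, qty=10): fills=#3x#5:4@101; bids=[-] asks=[#5:6@99]
After op 7 [order #6] limit_sell(price=104, qty=8): fills=none; bids=[-] asks=[#5:6@99 #6:8@104]
After op 8 [order #7] market_buy(qty=2): fills=#7x#5:2@99; bids=[-] asks=[#5:4@99 #6:8@104]
After op 9 [order #8] limit_sell(price=104, qty=8): fills=none; bids=[-] asks=[#5:4@99 #6:8@104 #8:8@104]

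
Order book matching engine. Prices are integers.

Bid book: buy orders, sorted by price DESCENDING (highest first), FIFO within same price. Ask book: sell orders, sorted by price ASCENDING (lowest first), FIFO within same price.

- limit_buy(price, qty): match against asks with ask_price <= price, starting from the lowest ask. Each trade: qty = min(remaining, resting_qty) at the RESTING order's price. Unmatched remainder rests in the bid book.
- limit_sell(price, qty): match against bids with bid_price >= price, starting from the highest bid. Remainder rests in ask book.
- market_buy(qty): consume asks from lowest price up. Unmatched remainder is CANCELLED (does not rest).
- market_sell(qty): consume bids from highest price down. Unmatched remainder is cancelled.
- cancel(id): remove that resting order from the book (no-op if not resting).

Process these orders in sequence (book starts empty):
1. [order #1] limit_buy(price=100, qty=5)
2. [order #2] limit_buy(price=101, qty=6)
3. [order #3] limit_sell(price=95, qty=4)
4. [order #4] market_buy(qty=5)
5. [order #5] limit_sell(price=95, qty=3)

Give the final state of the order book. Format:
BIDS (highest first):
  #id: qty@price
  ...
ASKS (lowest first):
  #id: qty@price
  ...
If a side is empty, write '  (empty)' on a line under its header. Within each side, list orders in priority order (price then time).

Answer: BIDS (highest first):
  #1: 4@100
ASKS (lowest first):
  (empty)

Derivation:
After op 1 [order #1] limit_buy(price=100, qty=5): fills=none; bids=[#1:5@100] asks=[-]
After op 2 [order #2] limit_buy(price=101, qty=6): fills=none; bids=[#2:6@101 #1:5@100] asks=[-]
After op 3 [order #3] limit_sell(price=95, qty=4): fills=#2x#3:4@101; bids=[#2:2@101 #1:5@100] asks=[-]
After op 4 [order #4] market_buy(qty=5): fills=none; bids=[#2:2@101 #1:5@100] asks=[-]
After op 5 [order #5] limit_sell(price=95, qty=3): fills=#2x#5:2@101 #1x#5:1@100; bids=[#1:4@100] asks=[-]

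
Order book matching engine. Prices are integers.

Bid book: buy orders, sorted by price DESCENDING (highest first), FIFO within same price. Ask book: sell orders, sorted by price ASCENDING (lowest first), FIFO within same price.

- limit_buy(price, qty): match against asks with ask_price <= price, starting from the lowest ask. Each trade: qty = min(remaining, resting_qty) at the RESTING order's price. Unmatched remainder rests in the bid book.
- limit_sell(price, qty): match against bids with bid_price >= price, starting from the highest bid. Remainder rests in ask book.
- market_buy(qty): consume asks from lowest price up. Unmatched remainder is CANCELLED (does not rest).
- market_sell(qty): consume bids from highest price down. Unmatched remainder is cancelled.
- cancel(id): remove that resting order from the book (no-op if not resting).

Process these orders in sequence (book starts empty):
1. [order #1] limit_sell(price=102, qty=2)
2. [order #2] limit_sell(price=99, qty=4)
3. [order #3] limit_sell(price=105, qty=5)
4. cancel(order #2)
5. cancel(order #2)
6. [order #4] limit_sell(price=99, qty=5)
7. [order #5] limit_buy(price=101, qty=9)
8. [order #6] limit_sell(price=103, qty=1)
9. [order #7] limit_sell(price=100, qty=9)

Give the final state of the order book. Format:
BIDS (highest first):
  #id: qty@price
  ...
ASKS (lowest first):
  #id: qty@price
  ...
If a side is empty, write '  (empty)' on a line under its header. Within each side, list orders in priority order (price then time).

Answer: BIDS (highest first):
  (empty)
ASKS (lowest first):
  #7: 5@100
  #1: 2@102
  #6: 1@103
  #3: 5@105

Derivation:
After op 1 [order #1] limit_sell(price=102, qty=2): fills=none; bids=[-] asks=[#1:2@102]
After op 2 [order #2] limit_sell(price=99, qty=4): fills=none; bids=[-] asks=[#2:4@99 #1:2@102]
After op 3 [order #3] limit_sell(price=105, qty=5): fills=none; bids=[-] asks=[#2:4@99 #1:2@102 #3:5@105]
After op 4 cancel(order #2): fills=none; bids=[-] asks=[#1:2@102 #3:5@105]
After op 5 cancel(order #2): fills=none; bids=[-] asks=[#1:2@102 #3:5@105]
After op 6 [order #4] limit_sell(price=99, qty=5): fills=none; bids=[-] asks=[#4:5@99 #1:2@102 #3:5@105]
After op 7 [order #5] limit_buy(price=101, qty=9): fills=#5x#4:5@99; bids=[#5:4@101] asks=[#1:2@102 #3:5@105]
After op 8 [order #6] limit_sell(price=103, qty=1): fills=none; bids=[#5:4@101] asks=[#1:2@102 #6:1@103 #3:5@105]
After op 9 [order #7] limit_sell(price=100, qty=9): fills=#5x#7:4@101; bids=[-] asks=[#7:5@100 #1:2@102 #6:1@103 #3:5@105]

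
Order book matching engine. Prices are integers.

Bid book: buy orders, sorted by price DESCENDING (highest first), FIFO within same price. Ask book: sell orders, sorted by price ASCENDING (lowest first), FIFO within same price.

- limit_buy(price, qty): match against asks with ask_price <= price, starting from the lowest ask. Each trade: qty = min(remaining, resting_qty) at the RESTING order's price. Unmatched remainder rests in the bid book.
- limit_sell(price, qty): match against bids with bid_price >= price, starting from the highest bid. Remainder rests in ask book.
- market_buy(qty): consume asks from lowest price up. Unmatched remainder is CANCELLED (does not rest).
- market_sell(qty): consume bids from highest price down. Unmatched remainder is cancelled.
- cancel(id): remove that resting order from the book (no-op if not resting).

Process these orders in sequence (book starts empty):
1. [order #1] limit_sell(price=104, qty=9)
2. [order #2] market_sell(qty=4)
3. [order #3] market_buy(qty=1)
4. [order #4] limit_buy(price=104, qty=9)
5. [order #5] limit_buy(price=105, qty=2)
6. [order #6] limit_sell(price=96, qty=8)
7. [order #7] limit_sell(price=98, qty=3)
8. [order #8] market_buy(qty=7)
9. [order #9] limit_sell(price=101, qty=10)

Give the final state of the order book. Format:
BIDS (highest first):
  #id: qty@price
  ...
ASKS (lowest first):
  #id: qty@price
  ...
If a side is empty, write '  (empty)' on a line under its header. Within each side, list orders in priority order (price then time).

Answer: BIDS (highest first):
  (empty)
ASKS (lowest first):
  #7: 1@98
  #9: 10@101

Derivation:
After op 1 [order #1] limit_sell(price=104, qty=9): fills=none; bids=[-] asks=[#1:9@104]
After op 2 [order #2] market_sell(qty=4): fills=none; bids=[-] asks=[#1:9@104]
After op 3 [order #3] market_buy(qty=1): fills=#3x#1:1@104; bids=[-] asks=[#1:8@104]
After op 4 [order #4] limit_buy(price=104, qty=9): fills=#4x#1:8@104; bids=[#4:1@104] asks=[-]
After op 5 [order #5] limit_buy(price=105, qty=2): fills=none; bids=[#5:2@105 #4:1@104] asks=[-]
After op 6 [order #6] limit_sell(price=96, qty=8): fills=#5x#6:2@105 #4x#6:1@104; bids=[-] asks=[#6:5@96]
After op 7 [order #7] limit_sell(price=98, qty=3): fills=none; bids=[-] asks=[#6:5@96 #7:3@98]
After op 8 [order #8] market_buy(qty=7): fills=#8x#6:5@96 #8x#7:2@98; bids=[-] asks=[#7:1@98]
After op 9 [order #9] limit_sell(price=101, qty=10): fills=none; bids=[-] asks=[#7:1@98 #9:10@101]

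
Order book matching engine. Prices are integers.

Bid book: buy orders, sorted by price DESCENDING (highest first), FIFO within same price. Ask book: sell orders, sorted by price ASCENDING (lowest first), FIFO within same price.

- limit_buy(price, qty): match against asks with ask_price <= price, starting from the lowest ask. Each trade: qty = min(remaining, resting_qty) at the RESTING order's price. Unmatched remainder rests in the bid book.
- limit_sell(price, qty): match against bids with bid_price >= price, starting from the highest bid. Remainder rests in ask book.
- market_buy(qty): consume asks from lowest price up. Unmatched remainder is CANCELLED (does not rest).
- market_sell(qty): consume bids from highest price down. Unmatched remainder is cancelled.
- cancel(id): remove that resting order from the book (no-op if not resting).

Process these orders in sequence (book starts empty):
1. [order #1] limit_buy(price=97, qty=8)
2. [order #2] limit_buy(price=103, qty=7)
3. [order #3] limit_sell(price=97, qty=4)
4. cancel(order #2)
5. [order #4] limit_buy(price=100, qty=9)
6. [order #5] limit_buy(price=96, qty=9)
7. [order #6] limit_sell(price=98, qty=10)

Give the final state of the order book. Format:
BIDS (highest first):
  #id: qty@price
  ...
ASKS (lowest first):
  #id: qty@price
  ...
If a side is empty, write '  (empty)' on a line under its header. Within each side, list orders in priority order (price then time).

Answer: BIDS (highest first):
  #1: 8@97
  #5: 9@96
ASKS (lowest first):
  #6: 1@98

Derivation:
After op 1 [order #1] limit_buy(price=97, qty=8): fills=none; bids=[#1:8@97] asks=[-]
After op 2 [order #2] limit_buy(price=103, qty=7): fills=none; bids=[#2:7@103 #1:8@97] asks=[-]
After op 3 [order #3] limit_sell(price=97, qty=4): fills=#2x#3:4@103; bids=[#2:3@103 #1:8@97] asks=[-]
After op 4 cancel(order #2): fills=none; bids=[#1:8@97] asks=[-]
After op 5 [order #4] limit_buy(price=100, qty=9): fills=none; bids=[#4:9@100 #1:8@97] asks=[-]
After op 6 [order #5] limit_buy(price=96, qty=9): fills=none; bids=[#4:9@100 #1:8@97 #5:9@96] asks=[-]
After op 7 [order #6] limit_sell(price=98, qty=10): fills=#4x#6:9@100; bids=[#1:8@97 #5:9@96] asks=[#6:1@98]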